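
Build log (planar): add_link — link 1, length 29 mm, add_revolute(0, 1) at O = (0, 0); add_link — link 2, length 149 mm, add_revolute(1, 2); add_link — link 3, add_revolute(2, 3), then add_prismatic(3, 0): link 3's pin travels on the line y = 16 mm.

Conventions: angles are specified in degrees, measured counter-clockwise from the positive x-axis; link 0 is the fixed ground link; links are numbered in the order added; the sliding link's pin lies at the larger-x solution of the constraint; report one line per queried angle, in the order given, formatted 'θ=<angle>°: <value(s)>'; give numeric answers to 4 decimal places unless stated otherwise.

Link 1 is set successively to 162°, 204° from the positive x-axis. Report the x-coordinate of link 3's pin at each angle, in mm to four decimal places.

geometry: r = 29 mm, L = 149 mm, e = 16 mm
θ=162°: crank pin P = (r cos θ, r sin θ) = (-27.580639, 8.961493)
θ=162°: h = r sin θ − e = 8.961493 − 16 = -7.038507
θ=162°: x = r cos θ + √(L² − h²) = -27.580639 + 148.833664 = 121.253025
θ=204°: crank pin P = (r cos θ, r sin θ) = (-26.492818, -11.795363)
θ=204°: h = r sin θ − e = -11.795363 − 16 = -27.795363
θ=204°: x = r cos θ + √(L² − h²) = -26.492818 + 146.384486 = 119.891668

θ=162°: 121.2530
θ=204°: 119.8917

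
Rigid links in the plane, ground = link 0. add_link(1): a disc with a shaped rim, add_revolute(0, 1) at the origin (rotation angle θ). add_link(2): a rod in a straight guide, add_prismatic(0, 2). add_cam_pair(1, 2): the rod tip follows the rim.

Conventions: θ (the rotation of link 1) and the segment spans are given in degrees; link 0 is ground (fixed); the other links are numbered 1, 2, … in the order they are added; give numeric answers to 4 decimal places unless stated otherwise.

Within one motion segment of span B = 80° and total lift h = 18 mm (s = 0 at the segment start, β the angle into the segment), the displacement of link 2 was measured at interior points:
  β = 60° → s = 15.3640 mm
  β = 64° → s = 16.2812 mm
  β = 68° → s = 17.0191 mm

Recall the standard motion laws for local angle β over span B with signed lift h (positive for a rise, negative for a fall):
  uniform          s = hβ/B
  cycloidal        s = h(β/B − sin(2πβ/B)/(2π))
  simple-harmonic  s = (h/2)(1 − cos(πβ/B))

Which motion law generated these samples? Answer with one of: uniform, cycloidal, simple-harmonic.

candidates at β/B = r: uniform s = h·r (linear in β); cycloidal s = h·(r − sin(2πr)/(2π)); simple-harmonic s = (h/2)(1 − cos(πr))
β=60°: printed 15.3640 | uniform 13.5000, cycloidal 16.3648, simple-harmonic 15.3640
β=64°: printed 16.2812 | uniform 14.4000, cycloidal 17.1246, simple-harmonic 16.2812
β=68°: printed 17.0191 | uniform 15.3000, cycloidal 17.6177, simple-harmonic 17.0191
only one law matches every sample → simple-harmonic

simple-harmonic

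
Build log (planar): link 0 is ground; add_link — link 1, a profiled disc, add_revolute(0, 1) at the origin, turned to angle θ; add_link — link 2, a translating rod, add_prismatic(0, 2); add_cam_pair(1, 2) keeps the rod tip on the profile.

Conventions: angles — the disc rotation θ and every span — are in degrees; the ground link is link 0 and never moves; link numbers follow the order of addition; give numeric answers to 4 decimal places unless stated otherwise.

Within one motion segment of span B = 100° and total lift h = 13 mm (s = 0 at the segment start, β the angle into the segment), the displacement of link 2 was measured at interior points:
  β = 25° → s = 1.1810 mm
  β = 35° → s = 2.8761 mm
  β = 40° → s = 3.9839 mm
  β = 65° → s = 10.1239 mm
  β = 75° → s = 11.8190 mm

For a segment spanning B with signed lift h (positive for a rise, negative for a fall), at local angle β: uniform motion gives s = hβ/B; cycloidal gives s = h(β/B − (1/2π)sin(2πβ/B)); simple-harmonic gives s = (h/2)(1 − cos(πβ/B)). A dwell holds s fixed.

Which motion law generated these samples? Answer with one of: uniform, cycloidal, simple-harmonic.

candidates at β/B = r: uniform s = h·r (linear in β); cycloidal s = h·(r − sin(2πr)/(2π)); simple-harmonic s = (h/2)(1 − cos(πr))
β=25°: printed 1.1810 | uniform 3.2500, cycloidal 1.1810, simple-harmonic 1.9038
β=35°: printed 2.8761 | uniform 4.5500, cycloidal 2.8761, simple-harmonic 3.5491
β=40°: printed 3.9839 | uniform 5.2000, cycloidal 3.9839, simple-harmonic 4.4914
β=65°: printed 10.1239 | uniform 8.4500, cycloidal 10.1239, simple-harmonic 9.4509
β=75°: printed 11.8190 | uniform 9.7500, cycloidal 11.8190, simple-harmonic 11.0962
only one law matches every sample → cycloidal

cycloidal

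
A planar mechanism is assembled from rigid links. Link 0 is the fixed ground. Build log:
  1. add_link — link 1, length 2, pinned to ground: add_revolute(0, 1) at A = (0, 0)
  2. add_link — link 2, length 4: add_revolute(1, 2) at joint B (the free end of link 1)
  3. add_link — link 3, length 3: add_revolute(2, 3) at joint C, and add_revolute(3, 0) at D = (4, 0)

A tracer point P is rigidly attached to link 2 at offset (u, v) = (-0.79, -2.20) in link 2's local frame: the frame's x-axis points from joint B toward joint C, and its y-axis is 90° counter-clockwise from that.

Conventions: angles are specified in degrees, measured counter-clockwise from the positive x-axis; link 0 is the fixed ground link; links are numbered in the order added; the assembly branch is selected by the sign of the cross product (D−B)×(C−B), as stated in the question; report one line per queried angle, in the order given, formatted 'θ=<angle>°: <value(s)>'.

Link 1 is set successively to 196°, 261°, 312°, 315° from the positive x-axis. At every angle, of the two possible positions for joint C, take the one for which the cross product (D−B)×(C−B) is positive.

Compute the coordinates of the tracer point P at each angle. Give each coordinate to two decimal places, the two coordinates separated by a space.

A=(0,0), D=(4.00,0)
θ=196°: B = A + 2.00·(cos196°, sin196°) = (-1.9225, -0.5513)
θ=196°: |BD| = 5.9481
θ=196°: circle(B,4.00) ∩ circle(D,3.00): a=3.5625, h=1.8190
θ=196°:   candidates: C₊=(1.4560,1.5901) cross=10.820; C₋=(1.7932,-2.0323) cross=-10.820
θ=196°:   branch + wants cross > 0 → take C=(1.4560,1.5901) (cross=10.820)
θ=196°: ex = (C−B)/|BC| = (0.8446,0.5353); ey = (-0.5353,0.8446)
θ=196°: P = B + -0.79·ex + -2.20·ey = (-1.4121,-2.8324)
θ=261°: B = A + 2.00·(cos261°, sin261°) = (-0.3129, -1.9754)
θ=261°: |BD| = 4.7437
θ=261°: circle(B,4.00) ∩ circle(D,3.00): a=3.1097, h=2.5159
θ=261°:   candidates: C₊=(1.4667,1.6070) cross=11.935; C₋=(3.5620,-2.9679) cross=-11.935
θ=261°:   branch + wants cross > 0 → take C=(1.4667,1.6070) (cross=11.935)
θ=261°: ex = (C−B)/|BC| = (0.4449,0.8956); ey = (-0.8956,0.4449)
θ=261°: P = B + -0.79·ex + -2.20·ey = (1.3060,-3.6616)
θ=312°: B = A + 2.00·(cos312°, sin312°) = (1.3383, -1.4863)
θ=312°: |BD| = 3.0486
θ=312°: circle(B,4.00) ∩ circle(D,3.00): a=2.6724, h=2.9763
θ=312°:   candidates: C₊=(2.2205,2.4152) cross=9.074; C₋=(5.1226,-2.7821) cross=-9.074
θ=312°:   branch + wants cross > 0 → take C=(2.2205,2.4152) (cross=9.074)
θ=312°: ex = (C−B)/|BC| = (0.2206,0.9754); ey = (-0.9754,0.2206)
θ=312°: P = B + -0.79·ex + -2.20·ey = (3.3099,-2.7420)
θ=315°: B = A + 2.00·(cos315°, sin315°) = (1.4142, -1.4142)
θ=315°: |BD| = 2.9473
θ=315°: circle(B,4.00) ∩ circle(D,3.00): a=2.6612, h=2.9863
θ=315°:   candidates: C₊=(2.3160,2.4828) cross=8.801; C₋=(5.1820,-2.7573) cross=-8.801
θ=315°:   branch + wants cross > 0 → take C=(2.3160,2.4828) (cross=8.801)
θ=315°: ex = (C−B)/|BC| = (0.2255,0.9743); ey = (-0.9743,0.2255)
θ=315°: P = B + -0.79·ex + -2.20·ey = (3.3795,-2.6799)

θ=196°: -1.41 -2.83
θ=261°: 1.31 -3.66
θ=312°: 3.31 -2.74
θ=315°: 3.38 -2.68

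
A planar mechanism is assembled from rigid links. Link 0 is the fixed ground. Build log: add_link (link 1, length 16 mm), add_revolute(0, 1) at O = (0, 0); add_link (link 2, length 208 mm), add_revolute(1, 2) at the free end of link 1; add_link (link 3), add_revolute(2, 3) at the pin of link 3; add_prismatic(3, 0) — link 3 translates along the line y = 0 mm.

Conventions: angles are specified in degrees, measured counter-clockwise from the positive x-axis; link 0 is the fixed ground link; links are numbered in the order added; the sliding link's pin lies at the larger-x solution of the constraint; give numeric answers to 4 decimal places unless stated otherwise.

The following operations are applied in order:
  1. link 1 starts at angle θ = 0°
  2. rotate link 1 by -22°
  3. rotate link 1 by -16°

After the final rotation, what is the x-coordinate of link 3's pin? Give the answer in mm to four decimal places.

geometry: r = 16 mm, L = 208 mm, e = 0 mm; θ starts at 0°
rotate link 1 by -22°: θ ← 0° -22° = -22°
rotate link 1 by -16°: θ ← -22° -16° = -38°
crank pin P = (r cos θ, r sin θ) = (12.608172, -9.850584)
h = r sin θ − e = -9.850584 − 0 = -9.850584
x = r cos θ + √(L² − h²) = 12.608172 + 207.766614 = 220.374786

220.3748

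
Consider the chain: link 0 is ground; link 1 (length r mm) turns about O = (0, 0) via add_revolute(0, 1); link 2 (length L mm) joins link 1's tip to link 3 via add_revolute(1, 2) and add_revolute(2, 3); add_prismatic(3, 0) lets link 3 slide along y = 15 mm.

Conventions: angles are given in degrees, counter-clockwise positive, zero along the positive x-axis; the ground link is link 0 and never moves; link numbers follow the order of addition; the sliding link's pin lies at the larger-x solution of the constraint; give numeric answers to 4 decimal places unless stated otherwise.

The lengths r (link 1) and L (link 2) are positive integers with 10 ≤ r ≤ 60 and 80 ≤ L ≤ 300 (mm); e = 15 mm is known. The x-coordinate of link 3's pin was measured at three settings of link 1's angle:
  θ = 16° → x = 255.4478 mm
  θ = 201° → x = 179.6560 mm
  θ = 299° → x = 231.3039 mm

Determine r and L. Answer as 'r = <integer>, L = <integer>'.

constraint per measurement: (x − r cos θ)² + (r sin θ − e)² = L²
subtracting the θ₁ and θ₂ equations cancels the r² and L² terms:
r = (x₁² − x₂²) / (2[(x₁cos θ₁ + e sin θ₁) − (x₂cos θ₂ + e sin θ₂)]) = 39.0000 → r = 39
L² = (x₁ − r cos θ₁)² + (r sin θ₁ − e)² = 47524.0124 → L = 218.0000 → L = 218
check at θ₃=299°: x = 231.3039 (printed 231.3039) ✓

r = 39, L = 218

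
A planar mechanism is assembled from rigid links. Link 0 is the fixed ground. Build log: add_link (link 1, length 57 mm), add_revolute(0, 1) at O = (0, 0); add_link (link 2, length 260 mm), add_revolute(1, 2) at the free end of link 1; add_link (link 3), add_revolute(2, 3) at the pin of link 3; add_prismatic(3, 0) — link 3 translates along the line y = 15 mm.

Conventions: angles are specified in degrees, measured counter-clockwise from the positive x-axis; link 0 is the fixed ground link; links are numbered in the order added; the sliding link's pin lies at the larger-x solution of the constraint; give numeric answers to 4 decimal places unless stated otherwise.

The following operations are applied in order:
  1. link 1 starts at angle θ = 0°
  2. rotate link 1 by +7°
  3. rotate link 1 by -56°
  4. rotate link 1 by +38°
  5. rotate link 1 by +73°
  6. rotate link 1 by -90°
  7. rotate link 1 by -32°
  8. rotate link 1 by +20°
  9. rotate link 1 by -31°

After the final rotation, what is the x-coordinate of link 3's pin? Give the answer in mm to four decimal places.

geometry: r = 57 mm, L = 260 mm, e = 15 mm; θ starts at 0°
rotate link 1 by +7°: θ ← 0° +7° = 7°
rotate link 1 by -56°: θ ← 7° -56° = -49°
rotate link 1 by +38°: θ ← -49° +38° = -11°
rotate link 1 by +73°: θ ← -11° +73° = 62°
rotate link 1 by -90°: θ ← 62° -90° = -28°
rotate link 1 by -32°: θ ← -28° -32° = -60°
rotate link 1 by +20°: θ ← -60° +20° = -40°
rotate link 1 by -31°: θ ← -40° -31° = -71°
crank pin P = (r cos θ, r sin θ) = (18.557385, -53.894559)
h = r sin θ − e = -53.894559 − 15 = -68.894559
x = r cos θ + √(L² − h²) = 18.557385 + 250.706082 = 269.263467

269.2635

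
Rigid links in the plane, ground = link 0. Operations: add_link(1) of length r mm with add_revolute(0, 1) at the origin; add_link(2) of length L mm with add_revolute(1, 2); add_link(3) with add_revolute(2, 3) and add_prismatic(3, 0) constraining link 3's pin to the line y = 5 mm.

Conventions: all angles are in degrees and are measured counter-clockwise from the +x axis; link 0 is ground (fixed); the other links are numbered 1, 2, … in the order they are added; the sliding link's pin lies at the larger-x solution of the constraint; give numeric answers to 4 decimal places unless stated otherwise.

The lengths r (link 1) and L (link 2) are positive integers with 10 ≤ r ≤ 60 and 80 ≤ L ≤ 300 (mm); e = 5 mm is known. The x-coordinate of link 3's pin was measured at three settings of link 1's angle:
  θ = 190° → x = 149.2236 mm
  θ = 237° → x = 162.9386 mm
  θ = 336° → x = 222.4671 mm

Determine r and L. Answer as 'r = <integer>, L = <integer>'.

constraint per measurement: (x − r cos θ)² + (r sin θ − e)² = L²
subtracting the θ₁ and θ₂ equations cancels the r² and L² terms:
r = (x₁² − x₂²) / (2[(x₁cos θ₁ + e sin θ₁) − (x₂cos θ₂ + e sin θ₂)]) = 38.9999 → r = 39
L² = (x₁ − r cos θ₁)² + (r sin θ₁ − e)² = 35344.0171 → L = 188.0000 → L = 188
check at θ₃=336°: x = 222.4671 (printed 222.4671) ✓

r = 39, L = 188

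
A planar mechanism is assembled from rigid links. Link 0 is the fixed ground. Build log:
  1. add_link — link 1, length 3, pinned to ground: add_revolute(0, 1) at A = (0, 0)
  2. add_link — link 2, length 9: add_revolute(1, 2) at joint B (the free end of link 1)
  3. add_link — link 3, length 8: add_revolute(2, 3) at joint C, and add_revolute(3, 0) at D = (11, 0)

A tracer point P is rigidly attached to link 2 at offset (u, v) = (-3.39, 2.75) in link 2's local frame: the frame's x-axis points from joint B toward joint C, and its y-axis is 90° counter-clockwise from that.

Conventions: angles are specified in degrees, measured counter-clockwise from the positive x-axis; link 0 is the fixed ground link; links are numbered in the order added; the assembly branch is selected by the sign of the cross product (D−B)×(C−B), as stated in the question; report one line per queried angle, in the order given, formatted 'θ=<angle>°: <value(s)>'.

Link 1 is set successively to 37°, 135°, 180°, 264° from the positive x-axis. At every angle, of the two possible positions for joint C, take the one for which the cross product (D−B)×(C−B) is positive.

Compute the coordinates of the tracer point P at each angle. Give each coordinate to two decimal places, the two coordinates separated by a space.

A=(0,0), D=(11.00,0)
θ=37°: B = A + 3.00·(cos37°, sin37°) = (2.3959, 1.8054)
θ=37°: |BD| = 8.7915
θ=37°: circle(B,9.00) ∩ circle(D,8.00): a=5.3626, h=7.2279
θ=37°:   candidates: C₊=(9.1285,7.7780) cross=63.544; C₋=(6.1598,-6.3697) cross=-63.544
θ=37°:   branch + wants cross > 0 → take C=(9.1285,7.7780) (cross=63.544)
θ=37°: ex = (C−B)/|BC| = (0.7481,0.6636); ey = (-0.6636,0.7481)
θ=37°: P = B + -3.39·ex + 2.75·ey = (-1.9650,1.6130)
θ=135°: B = A + 3.00·(cos135°, sin135°) = (-2.1213, 2.1213)
θ=135°: |BD| = 13.2917
θ=135°: circle(B,9.00) ∩ circle(D,8.00): a=7.2853, h=5.2843
θ=135°:   candidates: C₊=(5.9140,6.1752) cross=70.237; C₋=(4.2273,-4.2580) cross=-70.237
θ=135°:   branch + wants cross > 0 → take C=(5.9140,6.1752) (cross=70.237)
θ=135°: ex = (C−B)/|BC| = (0.8928,0.4504); ey = (-0.4504,0.8928)
θ=135°: P = B + -3.39·ex + 2.75·ey = (-6.3866,3.0496)
θ=180°: B = A + 3.00·(cos180°, sin180°) = (-3.0000, 0.0000)
θ=180°: |BD| = 14.0000
θ=180°: circle(B,9.00) ∩ circle(D,8.00): a=7.6071, h=4.8095
θ=180°:   candidates: C₊=(4.6071,4.8095) cross=67.333; C₋=(4.6071,-4.8095) cross=-67.333
θ=180°:   branch + wants cross > 0 → take C=(4.6071,4.8095) (cross=67.333)
θ=180°: ex = (C−B)/|BC| = (0.8452,0.5344); ey = (-0.5344,0.8452)
θ=180°: P = B + -3.39·ex + 2.75·ey = (-7.3349,0.5128)
θ=264°: B = A + 3.00·(cos264°, sin264°) = (-0.3136, -2.9836)
θ=264°: |BD| = 11.7004
θ=264°: circle(B,9.00) ∩ circle(D,8.00): a=6.5767, h=6.1439
θ=264°:   candidates: C₊=(4.4790,4.6343) cross=71.886; C₋=(7.6123,-7.2473) cross=-71.886
θ=264°:   branch + wants cross > 0 → take C=(4.4790,4.6343) (cross=71.886)
θ=264°: ex = (C−B)/|BC| = (0.5325,0.8464); ey = (-0.8464,0.5325)
θ=264°: P = B + -3.39·ex + 2.75·ey = (-4.4465,-4.3886)

θ=37°: -1.97 1.61
θ=135°: -6.39 3.05
θ=180°: -7.33 0.51
θ=264°: -4.45 -4.39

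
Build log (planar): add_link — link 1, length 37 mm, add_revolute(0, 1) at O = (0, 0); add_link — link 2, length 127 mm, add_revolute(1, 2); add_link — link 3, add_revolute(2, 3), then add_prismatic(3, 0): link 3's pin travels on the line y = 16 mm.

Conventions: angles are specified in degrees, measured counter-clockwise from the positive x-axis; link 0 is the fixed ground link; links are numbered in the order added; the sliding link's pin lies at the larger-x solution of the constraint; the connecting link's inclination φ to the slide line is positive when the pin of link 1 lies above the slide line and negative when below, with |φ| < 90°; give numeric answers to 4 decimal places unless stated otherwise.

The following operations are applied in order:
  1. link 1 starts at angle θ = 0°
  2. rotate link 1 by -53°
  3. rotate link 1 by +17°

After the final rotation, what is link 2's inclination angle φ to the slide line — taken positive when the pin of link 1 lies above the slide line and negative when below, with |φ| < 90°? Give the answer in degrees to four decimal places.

geometry: r = 37 mm, L = 127 mm, e = 16 mm; θ starts at 0°
rotate link 1 by -53°: θ ← 0° -53° = -53°
rotate link 1 by +17°: θ ← -53° +17° = -36°
h = r sin θ − e = -21.748054 − 16 = -37.748054
sin φ = h / L = -37.748054 / 127 = -0.29722877
φ = arcsin(-0.29722877) = -17.291233°

-17.2912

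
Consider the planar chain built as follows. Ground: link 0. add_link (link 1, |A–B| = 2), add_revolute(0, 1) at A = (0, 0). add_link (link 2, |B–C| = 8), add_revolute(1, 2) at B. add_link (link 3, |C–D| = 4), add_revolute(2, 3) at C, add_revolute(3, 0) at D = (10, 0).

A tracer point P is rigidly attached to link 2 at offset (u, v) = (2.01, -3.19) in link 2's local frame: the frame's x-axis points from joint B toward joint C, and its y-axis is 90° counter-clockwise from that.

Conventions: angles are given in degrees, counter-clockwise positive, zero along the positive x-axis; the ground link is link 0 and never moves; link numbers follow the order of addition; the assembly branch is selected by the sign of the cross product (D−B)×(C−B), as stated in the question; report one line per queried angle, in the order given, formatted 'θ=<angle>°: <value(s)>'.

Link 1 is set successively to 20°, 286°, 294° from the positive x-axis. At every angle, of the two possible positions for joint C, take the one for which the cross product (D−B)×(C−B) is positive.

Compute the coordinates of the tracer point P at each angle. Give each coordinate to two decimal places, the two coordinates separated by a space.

A=(0,0), D=(10.00,0)
θ=20°: B = A + 2.00·(cos20°, sin20°) = (1.8794, 0.6840)
θ=20°: |BD| = 8.1494
θ=20°: circle(B,8.00) ∩ circle(D,4.00): a=7.0197, h=3.8372
θ=20°:   candidates: C₊=(9.1964,3.9184) cross=31.270; C₋=(8.5522,-3.7288) cross=-31.270
θ=20°:   branch + wants cross > 0 → take C=(9.1964,3.9184) (cross=31.270)
θ=20°: ex = (C−B)/|BC| = (0.9146,0.4043); ey = (-0.4043,0.9146)
θ=20°: P = B + 2.01·ex + -3.19·ey = (5.0075,-1.4210)
θ=286°: B = A + 2.00·(cos286°, sin286°) = (0.5513, -1.9225)
θ=286°: |BD| = 9.6423
θ=286°: circle(B,8.00) ∩ circle(D,4.00): a=7.3102, h=3.2498
θ=286°:   candidates: C₊=(7.0667,2.7195) cross=31.336; C₋=(8.3626,-3.6495) cross=-31.336
θ=286°:   branch + wants cross > 0 → take C=(7.0667,2.7195) (cross=31.336)
θ=286°: ex = (C−B)/|BC| = (0.8144,0.5803); ey = (-0.5803,0.8144)
θ=286°: P = B + 2.01·ex + -3.19·ey = (4.0393,-3.3542)
θ=294°: B = A + 2.00·(cos294°, sin294°) = (0.8135, -1.8271)
θ=294°: |BD| = 9.3665
θ=294°: circle(B,8.00) ∩ circle(D,4.00): a=7.2456, h=3.3914
θ=294°:   candidates: C₊=(7.2583,2.9126) cross=31.766; C₋=(8.5814,-3.7400) cross=-31.766
θ=294°:   branch + wants cross > 0 → take C=(7.2583,2.9126) (cross=31.766)
θ=294°: ex = (C−B)/|BC| = (0.8056,0.5925); ey = (-0.5925,0.8056)
θ=294°: P = B + 2.01·ex + -3.19·ey = (4.3227,-3.2061)

θ=20°: 5.01 -1.42
θ=286°: 4.04 -3.35
θ=294°: 4.32 -3.21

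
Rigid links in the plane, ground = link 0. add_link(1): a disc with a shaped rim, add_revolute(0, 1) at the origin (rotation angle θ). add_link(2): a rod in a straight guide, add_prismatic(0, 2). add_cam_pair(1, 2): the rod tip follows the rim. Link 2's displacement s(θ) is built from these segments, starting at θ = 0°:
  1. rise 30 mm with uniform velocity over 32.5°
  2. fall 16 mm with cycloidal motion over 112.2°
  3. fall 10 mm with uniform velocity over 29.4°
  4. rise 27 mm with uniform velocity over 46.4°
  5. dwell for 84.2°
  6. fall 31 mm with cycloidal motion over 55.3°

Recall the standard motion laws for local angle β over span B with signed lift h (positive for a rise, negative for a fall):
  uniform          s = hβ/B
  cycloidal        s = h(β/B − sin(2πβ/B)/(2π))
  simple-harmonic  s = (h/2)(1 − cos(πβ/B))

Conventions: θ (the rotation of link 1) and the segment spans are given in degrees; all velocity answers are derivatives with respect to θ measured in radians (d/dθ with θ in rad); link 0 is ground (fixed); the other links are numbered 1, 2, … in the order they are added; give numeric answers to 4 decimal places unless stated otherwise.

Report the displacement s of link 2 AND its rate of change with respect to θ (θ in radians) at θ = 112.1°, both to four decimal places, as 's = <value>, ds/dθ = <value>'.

segment 1 (0° to 32.5°, uniform, h = 30) is passed completely: s = 0.0000 + (30) = 30.0000
θ = 112.1° falls in segment 2 (32.5° to 144.7°, cycloidal, h = -16): β = 112.1 − 32.5 = 79.6°, B = 112.2°; Δs = -16·(0.7094 − sin(2π·0.7094)/(2π)) = -13.8154; s = 30.0000 − 13.8154 = 16.1846
velocity in seg [32.5°–144.7°] (cycloidal), θ in radians: β = 79.6° = 1.3893 rad, B = 112.2° = 1.9583 rad; ds/dθ = (h/B)(1 − cos(2πβ/B)) = ((-16)/1.9583)(1 − cos(2π·0.7094)) = -10.229912 mm/rad

s = 16.1846, ds/dθ = -10.2299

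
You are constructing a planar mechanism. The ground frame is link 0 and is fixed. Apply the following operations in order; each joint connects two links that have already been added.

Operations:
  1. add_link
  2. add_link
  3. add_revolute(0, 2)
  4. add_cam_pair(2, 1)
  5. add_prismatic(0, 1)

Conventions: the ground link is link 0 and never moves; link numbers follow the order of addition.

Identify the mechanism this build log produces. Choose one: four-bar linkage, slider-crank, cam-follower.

links: 3 (incl. ground); joints: 1 revolute, 1 prismatic, 1 higher (cam) pair, forming one closed loop
3 links, revolute + prismatic + higher pair in one loop → cam-follower

cam-follower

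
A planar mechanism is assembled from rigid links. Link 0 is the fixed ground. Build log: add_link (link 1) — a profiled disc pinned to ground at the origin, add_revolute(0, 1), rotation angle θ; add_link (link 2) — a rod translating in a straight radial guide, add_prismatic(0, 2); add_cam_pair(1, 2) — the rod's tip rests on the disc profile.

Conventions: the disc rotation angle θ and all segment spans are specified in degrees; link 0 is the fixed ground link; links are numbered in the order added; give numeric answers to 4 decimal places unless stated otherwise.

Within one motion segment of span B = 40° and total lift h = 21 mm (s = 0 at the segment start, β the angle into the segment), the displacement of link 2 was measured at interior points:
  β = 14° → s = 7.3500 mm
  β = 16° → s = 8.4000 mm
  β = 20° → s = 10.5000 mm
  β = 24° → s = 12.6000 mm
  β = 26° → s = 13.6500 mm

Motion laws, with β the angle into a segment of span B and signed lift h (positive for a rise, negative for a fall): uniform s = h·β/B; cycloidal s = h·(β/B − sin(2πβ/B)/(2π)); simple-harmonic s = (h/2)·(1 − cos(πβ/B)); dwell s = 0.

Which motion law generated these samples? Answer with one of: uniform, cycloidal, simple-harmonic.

candidates at β/B = r: uniform s = h·r (linear in β); cycloidal s = h·(r − sin(2πr)/(2π)); simple-harmonic s = (h/2)(1 − cos(πr))
β=14°: printed 7.3500 | uniform 7.3500, cycloidal 4.6461, simple-harmonic 5.7331
β=16°: printed 8.4000 | uniform 8.4000, cycloidal 6.4355, simple-harmonic 7.2553
β=20°: printed 10.5000 | uniform 10.5000, cycloidal 10.5000, simple-harmonic 10.5000
β=24°: printed 12.6000 | uniform 12.6000, cycloidal 14.5645, simple-harmonic 13.7447
β=26°: printed 13.6500 | uniform 13.6500, cycloidal 16.3539, simple-harmonic 15.2669
only one law matches every sample → uniform

uniform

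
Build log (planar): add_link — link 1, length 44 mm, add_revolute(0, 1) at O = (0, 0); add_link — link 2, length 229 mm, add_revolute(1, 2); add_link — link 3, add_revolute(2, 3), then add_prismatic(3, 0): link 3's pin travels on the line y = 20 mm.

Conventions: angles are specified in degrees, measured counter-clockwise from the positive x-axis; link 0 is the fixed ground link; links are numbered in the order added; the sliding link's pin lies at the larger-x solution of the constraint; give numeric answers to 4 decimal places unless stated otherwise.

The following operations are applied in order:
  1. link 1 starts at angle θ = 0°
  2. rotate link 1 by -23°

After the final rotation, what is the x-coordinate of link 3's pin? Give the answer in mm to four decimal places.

geometry: r = 44 mm, L = 229 mm, e = 20 mm; θ starts at 0°
rotate link 1 by -23°: θ ← 0° -23° = -23°
crank pin P = (r cos θ, r sin θ) = (40.502214, -17.192170)
h = r sin θ − e = -17.192170 − 20 = -37.192170
x = r cos θ + √(L² − h²) = 40.502214 + 225.959604 = 266.461817

266.4618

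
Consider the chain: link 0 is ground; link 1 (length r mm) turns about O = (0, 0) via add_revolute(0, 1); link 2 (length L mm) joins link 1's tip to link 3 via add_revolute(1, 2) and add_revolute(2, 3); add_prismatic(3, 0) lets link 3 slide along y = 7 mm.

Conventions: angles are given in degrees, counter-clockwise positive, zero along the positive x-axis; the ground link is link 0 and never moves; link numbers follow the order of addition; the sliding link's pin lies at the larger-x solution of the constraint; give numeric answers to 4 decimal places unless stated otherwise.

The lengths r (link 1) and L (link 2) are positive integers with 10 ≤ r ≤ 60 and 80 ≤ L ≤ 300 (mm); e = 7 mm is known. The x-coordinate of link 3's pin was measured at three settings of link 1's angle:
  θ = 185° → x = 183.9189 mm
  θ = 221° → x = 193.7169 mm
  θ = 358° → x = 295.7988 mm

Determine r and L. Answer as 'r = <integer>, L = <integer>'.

constraint per measurement: (x − r cos θ)² + (r sin θ − e)² = L²
subtracting the θ₁ and θ₂ equations cancels the r² and L² terms:
r = (x₁² − x₂²) / (2[(x₁cos θ₁ + e sin θ₁) − (x₂cos θ₂ + e sin θ₂)]) = 55.9995 → r = 56
L² = (x₁ − r cos θ₁)² + (r sin θ₁ − e)² = 57600.0236 → L = 240.0000 → L = 240
check at θ₃=358°: x = 295.7988 (printed 295.7988) ✓

r = 56, L = 240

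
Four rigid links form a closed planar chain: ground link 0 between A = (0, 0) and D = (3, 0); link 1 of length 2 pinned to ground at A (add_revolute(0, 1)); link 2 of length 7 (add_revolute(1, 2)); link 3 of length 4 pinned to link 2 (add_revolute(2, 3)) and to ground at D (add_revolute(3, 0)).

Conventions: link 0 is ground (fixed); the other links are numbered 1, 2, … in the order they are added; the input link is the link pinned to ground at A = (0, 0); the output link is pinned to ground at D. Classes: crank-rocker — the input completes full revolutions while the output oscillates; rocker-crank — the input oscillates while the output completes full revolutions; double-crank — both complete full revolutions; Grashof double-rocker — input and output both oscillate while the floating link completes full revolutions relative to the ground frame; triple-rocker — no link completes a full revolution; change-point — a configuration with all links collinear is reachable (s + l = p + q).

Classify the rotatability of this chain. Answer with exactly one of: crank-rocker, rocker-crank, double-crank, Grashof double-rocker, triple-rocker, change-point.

lengths: ground=3, input=2, coupler=7, output=4
sorted: s=2 (shortest), l=7 (longest), p+q=7
s + l = 9 vs p + q = 7
s + l > p + q → non-Grashof → no link fully rotates → triple-rocker

triple-rocker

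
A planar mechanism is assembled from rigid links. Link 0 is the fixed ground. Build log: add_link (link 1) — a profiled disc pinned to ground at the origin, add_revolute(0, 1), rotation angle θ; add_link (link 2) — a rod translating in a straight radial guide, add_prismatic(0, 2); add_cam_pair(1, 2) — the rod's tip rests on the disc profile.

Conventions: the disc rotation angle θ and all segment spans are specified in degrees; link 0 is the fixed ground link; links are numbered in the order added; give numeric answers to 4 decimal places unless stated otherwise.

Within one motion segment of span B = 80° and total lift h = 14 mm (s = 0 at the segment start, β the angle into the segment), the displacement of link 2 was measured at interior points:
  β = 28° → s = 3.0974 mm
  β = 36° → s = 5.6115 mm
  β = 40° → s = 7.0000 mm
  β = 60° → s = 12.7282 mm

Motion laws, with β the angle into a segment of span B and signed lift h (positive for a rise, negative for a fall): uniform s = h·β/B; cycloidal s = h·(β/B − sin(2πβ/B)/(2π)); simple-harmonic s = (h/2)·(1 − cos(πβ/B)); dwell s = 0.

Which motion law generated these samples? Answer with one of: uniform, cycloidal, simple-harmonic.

candidates at β/B = r: uniform s = h·r (linear in β); cycloidal s = h·(r − sin(2πr)/(2π)); simple-harmonic s = (h/2)(1 − cos(πr))
β=28°: printed 3.0974 | uniform 4.9000, cycloidal 3.0974, simple-harmonic 3.8221
β=36°: printed 5.6115 | uniform 6.3000, cycloidal 5.6115, simple-harmonic 5.9050
β=40°: printed 7.0000 | uniform 7.0000, cycloidal 7.0000, simple-harmonic 7.0000
β=60°: printed 12.7282 | uniform 10.5000, cycloidal 12.7282, simple-harmonic 11.9497
only one law matches every sample → cycloidal

cycloidal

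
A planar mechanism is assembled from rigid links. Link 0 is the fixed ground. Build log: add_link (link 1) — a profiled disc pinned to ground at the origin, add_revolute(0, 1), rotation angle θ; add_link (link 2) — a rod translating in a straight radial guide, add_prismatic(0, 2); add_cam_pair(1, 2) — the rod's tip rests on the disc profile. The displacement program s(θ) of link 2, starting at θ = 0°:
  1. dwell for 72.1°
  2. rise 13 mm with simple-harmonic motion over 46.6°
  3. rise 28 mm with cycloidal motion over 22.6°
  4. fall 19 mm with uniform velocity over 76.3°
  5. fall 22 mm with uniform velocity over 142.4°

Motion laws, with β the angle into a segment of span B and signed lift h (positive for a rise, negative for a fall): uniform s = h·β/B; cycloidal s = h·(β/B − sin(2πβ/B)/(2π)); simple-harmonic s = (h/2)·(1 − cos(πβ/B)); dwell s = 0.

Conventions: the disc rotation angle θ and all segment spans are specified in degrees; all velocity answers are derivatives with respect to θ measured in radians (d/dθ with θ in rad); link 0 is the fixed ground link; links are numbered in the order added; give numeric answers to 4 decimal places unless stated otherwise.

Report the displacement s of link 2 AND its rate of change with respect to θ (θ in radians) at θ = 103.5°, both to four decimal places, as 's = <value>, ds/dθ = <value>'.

seg 1 [0°–72.1°] dwell: s stays 0.0000
seg 2 [72.1°–118.7°] simple-harmonic, h=13: θ=103.5° here. β=31.4, B=46.6. 13/2·(1 − cos(π·0.6738)) = 9.8757 → s = 9.8757
velocity in seg [72.1°–118.7°] (simple-harmonic), θ in radians: β = 31.4° = 0.5480 rad, B = 46.6° = 0.8133 rad; ds/dθ = (πh/(2B)) sin(πβ/B) = (π·13/(2·0.8133)) sin(π·0.6738) = 21.455984 mm/rad

s = 9.8757, ds/dθ = 21.4560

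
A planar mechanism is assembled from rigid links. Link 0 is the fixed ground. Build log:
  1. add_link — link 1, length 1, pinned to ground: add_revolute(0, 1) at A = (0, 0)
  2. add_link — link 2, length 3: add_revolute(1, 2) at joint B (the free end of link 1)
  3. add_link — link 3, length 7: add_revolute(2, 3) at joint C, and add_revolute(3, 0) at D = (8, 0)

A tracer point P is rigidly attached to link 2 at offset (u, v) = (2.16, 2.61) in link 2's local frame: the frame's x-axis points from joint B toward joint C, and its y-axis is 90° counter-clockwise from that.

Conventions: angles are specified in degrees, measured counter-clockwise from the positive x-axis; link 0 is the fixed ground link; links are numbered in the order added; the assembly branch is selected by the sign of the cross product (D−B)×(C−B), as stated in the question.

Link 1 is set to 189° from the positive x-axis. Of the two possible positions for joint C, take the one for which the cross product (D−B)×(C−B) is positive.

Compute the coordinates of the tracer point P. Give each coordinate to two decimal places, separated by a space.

A=(0,0), D=(8.00,0)
B = A + 1.00·(cos189°, sin189°) = (-0.9877, -0.1564)
|BD| = 8.9890
circle(B,3.00) ∩ circle(D,7.00): a=2.2696, h=1.9619
  candidates: C₊=(1.2474,1.8446) cross=17.635; C₋=(1.3157,-2.0785) cross=-17.635
  branch + wants cross > 0 → take C=(1.2474,1.8446) (cross=17.635)
ex = (C−B)/|BC| = (0.7450,0.6670); ey = (-0.6670,0.7450)
P = B + 2.16·ex + 2.61·ey = (-1.1193,3.2289)

-1.12 3.23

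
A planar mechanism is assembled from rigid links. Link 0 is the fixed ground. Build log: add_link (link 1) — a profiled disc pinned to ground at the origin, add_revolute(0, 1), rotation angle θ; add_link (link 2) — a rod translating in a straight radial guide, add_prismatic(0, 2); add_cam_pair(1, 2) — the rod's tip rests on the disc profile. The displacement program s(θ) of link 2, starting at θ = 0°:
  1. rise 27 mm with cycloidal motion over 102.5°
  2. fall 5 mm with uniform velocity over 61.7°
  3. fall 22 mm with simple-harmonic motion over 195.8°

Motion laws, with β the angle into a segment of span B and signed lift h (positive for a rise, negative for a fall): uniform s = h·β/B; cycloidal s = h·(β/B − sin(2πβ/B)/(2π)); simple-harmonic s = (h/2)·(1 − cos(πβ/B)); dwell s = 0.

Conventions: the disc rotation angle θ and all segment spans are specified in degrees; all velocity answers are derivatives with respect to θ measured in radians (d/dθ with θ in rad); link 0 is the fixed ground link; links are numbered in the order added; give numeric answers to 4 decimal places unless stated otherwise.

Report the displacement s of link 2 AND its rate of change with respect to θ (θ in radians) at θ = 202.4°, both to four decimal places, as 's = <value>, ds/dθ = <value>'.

seg 1 [0°–102.5°] cycloidal, h=27: full span → s += 27 → s = 27.0000
seg 2 [102.5°–164.2°] uniform, h=-5: full span → s += -5 → s = 22.0000
seg 3 [164.2°–360°] simple-harmonic, h=-22: θ=202.4° here. β=38.2, B=195.8. -22/2·(1 − cos(π·0.1951)) = -2.0023 → s = 19.9977
velocity in seg [164.2°–360°] (simple-harmonic), θ in radians: β = 38.2° = 0.6667 rad, B = 195.8° = 3.4174 rad; ds/dθ = (πh/(2B)) sin(πβ/B) = (π·(-22)/(2·3.4174)) sin(π·0.1951) = -5.817182 mm/rad

s = 19.9977, ds/dθ = -5.8172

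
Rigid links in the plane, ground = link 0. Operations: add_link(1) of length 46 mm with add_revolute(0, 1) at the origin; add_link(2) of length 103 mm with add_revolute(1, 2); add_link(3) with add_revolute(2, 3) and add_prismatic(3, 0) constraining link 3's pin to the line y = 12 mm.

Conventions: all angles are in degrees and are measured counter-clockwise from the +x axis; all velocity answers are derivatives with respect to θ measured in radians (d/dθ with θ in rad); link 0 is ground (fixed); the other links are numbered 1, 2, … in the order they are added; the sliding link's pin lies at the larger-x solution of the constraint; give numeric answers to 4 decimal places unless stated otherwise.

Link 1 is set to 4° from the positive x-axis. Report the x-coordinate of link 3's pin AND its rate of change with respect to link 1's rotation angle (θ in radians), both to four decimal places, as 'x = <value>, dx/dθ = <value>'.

geometry: r = 46 mm, L = 103 mm, e = 12 mm
crank pin P = (r cos θ, r sin θ) = (45.887946, 3.208798)
h = r sin θ − e = 3.208798 − 12 = -8.791202
x = r cos θ + √(L² − h²) = 45.887946 + 102.624143 = 148.512089
dx/dθ = −r sin θ − h·r cos θ/√(L² − h²) (θ in radians; h = -8.791202) = 0.722151

x = 148.5121, dx/dθ = 0.7222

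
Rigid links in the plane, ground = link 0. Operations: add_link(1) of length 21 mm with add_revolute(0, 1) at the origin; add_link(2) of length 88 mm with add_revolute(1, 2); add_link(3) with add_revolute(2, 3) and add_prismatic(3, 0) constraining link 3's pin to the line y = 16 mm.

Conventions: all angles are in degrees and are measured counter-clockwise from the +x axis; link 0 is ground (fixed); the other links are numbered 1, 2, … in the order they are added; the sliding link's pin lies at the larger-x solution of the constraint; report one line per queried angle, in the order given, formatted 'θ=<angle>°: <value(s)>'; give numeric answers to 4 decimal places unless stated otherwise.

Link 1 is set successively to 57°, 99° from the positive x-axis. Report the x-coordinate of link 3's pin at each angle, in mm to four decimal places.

geometry: r = 21 mm, L = 88 mm, e = 16 mm
θ=57°: crank pin P = (r cos θ, r sin θ) = (11.437420, 17.612082)
θ=57°: h = r sin θ − e = 17.612082 − 16 = 1.612082
θ=57°: x = r cos θ + √(L² − h²) = 11.437420 + 87.985233 = 99.422653
θ=99°: crank pin P = (r cos θ, r sin θ) = (-3.285124, 20.741455)
θ=99°: h = r sin θ − e = 20.741455 − 16 = 4.741455
θ=99°: x = r cos θ + √(L² − h²) = -3.285124 + 87.872172 = 84.587048

θ=57°: 99.4227
θ=99°: 84.5870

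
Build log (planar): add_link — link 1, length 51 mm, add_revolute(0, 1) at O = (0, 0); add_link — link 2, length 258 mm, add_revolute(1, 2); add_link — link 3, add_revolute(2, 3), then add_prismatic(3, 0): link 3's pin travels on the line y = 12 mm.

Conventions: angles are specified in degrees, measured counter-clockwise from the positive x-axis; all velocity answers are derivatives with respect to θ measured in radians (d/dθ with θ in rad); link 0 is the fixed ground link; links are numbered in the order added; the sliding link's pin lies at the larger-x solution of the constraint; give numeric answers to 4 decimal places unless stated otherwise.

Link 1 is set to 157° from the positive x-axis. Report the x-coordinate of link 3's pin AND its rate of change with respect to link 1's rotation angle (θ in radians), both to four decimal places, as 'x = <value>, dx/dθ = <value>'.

geometry: r = 51 mm, L = 258 mm, e = 12 mm
crank pin P = (r cos θ, r sin θ) = (-46.945748, 19.927288)
h = r sin θ − e = 19.927288 − 12 = 7.927288
x = r cos θ + √(L² − h²) = -46.945748 + 257.878185 = 210.932437
dx/dθ = −r sin θ − h·r cos θ/√(L² − h²) (θ in radians; h = 7.927288) = -18.484155

x = 210.9324, dx/dθ = -18.4842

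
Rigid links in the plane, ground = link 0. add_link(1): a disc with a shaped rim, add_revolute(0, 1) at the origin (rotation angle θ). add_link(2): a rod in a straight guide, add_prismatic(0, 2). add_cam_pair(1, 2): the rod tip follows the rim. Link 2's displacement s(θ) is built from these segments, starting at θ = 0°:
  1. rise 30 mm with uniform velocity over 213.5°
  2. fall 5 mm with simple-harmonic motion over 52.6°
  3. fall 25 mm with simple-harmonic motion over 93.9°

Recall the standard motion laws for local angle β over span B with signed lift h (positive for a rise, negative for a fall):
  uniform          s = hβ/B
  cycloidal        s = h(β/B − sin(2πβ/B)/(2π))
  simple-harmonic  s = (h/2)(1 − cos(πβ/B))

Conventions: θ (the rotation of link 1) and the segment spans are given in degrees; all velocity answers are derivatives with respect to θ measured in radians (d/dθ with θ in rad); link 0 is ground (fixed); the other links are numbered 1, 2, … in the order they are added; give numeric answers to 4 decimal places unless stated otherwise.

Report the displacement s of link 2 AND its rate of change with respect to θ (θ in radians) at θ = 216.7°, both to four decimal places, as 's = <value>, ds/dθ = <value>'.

segment 1 (0° to 213.5°, uniform, h = 30) is passed completely: s = 0.0000 + (30) = 30.0000
θ = 216.7° falls in segment 2 (213.5° to 266.1°, simple-harmonic, h = -5): β = 216.7 − 213.5 = 3.2°, B = 52.6°; Δs = -5/2·(1 − cos(π·0.0608)) = -0.0455; s = 30.0000 − 0.0455 = 29.9545
velocity in seg [213.5°–266.1°] (simple-harmonic), θ in radians: β = 3.2° = 0.0559 rad, B = 52.6° = 0.9180 rad; ds/dθ = (πh/(2B)) sin(πβ/B) = (π·(-5)/(2·0.9180)) sin(π·0.0608) = -1.625151 mm/rad

s = 29.9545, ds/dθ = -1.6252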